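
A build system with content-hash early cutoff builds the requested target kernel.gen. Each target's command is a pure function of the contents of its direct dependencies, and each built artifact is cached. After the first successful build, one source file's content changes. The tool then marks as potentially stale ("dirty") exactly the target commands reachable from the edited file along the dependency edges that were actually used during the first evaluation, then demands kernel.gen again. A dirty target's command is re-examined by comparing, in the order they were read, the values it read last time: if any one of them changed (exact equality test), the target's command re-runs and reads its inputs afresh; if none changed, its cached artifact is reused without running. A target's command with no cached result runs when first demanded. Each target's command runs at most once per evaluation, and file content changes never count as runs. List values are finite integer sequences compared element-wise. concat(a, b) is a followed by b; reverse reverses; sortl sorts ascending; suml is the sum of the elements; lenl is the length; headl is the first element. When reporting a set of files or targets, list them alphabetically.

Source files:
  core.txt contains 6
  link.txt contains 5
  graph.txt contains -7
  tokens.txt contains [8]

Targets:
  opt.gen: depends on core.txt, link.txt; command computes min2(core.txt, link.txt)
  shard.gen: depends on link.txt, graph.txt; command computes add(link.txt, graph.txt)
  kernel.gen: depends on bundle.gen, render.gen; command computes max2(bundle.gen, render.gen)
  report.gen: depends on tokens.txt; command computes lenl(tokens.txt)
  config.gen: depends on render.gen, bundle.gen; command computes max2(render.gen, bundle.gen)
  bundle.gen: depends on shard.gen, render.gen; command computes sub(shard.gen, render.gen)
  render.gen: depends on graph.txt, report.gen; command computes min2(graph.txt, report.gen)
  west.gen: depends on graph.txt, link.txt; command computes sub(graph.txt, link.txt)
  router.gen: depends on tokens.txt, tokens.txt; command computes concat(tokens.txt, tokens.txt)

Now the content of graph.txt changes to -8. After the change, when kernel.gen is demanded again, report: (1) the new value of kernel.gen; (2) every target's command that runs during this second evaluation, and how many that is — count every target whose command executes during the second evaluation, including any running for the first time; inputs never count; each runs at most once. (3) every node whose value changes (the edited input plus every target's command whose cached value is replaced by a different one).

New value of kernel.gen: 5.
Target commands that run: bundle.gen, kernel.gen, render.gen, shard.gen — 4 in total.
Values that change: graph.txt, render.gen, shard.gen.

First evaluation (everything demanded from the output):
  report.gen = lenl([8]) = 1
  render.gen = min2(-7, 1) = -7
  shard.gen = add(5, -7) = -2
  bundle.gen = sub(-2, -7) = 5
  kernel.gen = max2(5, -7) = 5

Propagation after the edit:
  render.gen: runs — graph.txt -7->-8; result -8.
  shard.gen: runs — graph.txt -7->-8; result -3.
  bundle.gen: runs — shard.gen -2->-3; render.gen -7->-8; result 5 (same value as before).
  kernel.gen: runs — render.gen -7->-8; result 5 (same value as before).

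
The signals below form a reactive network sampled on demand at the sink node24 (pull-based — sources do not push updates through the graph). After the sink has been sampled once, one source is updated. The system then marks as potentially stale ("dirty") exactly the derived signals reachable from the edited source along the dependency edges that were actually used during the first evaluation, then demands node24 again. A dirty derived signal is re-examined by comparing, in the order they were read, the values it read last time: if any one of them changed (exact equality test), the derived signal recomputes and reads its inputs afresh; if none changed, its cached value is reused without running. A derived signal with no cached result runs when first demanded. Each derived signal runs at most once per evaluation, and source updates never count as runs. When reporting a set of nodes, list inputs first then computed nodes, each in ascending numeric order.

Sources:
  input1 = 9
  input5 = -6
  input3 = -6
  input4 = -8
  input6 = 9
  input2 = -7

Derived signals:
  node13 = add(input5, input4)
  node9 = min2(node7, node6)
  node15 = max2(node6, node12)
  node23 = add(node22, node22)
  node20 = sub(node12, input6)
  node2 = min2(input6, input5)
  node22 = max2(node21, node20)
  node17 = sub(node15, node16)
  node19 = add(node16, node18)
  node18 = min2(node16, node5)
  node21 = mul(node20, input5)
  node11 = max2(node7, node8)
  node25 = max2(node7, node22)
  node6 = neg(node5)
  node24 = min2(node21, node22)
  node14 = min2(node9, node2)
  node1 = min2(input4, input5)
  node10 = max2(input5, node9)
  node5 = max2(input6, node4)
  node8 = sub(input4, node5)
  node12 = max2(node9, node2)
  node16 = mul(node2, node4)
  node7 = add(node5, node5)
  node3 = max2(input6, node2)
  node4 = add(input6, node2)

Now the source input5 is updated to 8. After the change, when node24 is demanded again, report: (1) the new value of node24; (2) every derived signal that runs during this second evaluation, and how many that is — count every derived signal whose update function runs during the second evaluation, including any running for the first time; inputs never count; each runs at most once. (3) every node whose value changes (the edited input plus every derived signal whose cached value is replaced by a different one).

node24 now evaluates to -8.
Run set: node2, node4, node5, node6, node7, node9, node12, node20, node21, node22, node24 (11 run).
Changed values: input5, node2, node4, node5, node6, node7, node9, node12, node20, node21, node22, node24.

Initial pass — values computed on the first demand:
  node2 = min2(9, -6) = -6
  node4 = add(9, -6) = 3
  node5 = max2(9, 3) = 9
  node6 = neg(9) = -9
  node7 = add(9, 9) = 18
  node9 = min2(18, -9) = -9
  node12 = max2(-9, -6) = -6
  node20 = sub(-6, 9) = -15
  node21 = mul(-15, -6) = 90
  node22 = max2(90, -15) = 90
  node24 = min2(90, 90) = 90

Second demand — change propagation:
  node2: re-runs because input5 -6->8; new result 8.
  node4: re-runs because node2 -6->8; new result 17.
  node5: re-runs because node4 3->17; new result 17.
  node6: re-runs because node5 9->17; new result -17.
  node7: re-runs because node5 9->17; node5 9->17; new result 34.
  node9: re-runs because node7 18->34; node6 -9->-17; new result -17.
  node12: re-runs because node9 -9->-17; node2 -6->8; new result 8.
  node20: re-runs because node12 -6->8; new result -1.
  node21: re-runs because node20 -15->-1; input5 -6->8; new result -8.
  node22: re-runs because node21 90->-8; node20 -15->-1; new result -1.
  node24: re-runs because node21 90->-8; node22 90->-1; new result -8.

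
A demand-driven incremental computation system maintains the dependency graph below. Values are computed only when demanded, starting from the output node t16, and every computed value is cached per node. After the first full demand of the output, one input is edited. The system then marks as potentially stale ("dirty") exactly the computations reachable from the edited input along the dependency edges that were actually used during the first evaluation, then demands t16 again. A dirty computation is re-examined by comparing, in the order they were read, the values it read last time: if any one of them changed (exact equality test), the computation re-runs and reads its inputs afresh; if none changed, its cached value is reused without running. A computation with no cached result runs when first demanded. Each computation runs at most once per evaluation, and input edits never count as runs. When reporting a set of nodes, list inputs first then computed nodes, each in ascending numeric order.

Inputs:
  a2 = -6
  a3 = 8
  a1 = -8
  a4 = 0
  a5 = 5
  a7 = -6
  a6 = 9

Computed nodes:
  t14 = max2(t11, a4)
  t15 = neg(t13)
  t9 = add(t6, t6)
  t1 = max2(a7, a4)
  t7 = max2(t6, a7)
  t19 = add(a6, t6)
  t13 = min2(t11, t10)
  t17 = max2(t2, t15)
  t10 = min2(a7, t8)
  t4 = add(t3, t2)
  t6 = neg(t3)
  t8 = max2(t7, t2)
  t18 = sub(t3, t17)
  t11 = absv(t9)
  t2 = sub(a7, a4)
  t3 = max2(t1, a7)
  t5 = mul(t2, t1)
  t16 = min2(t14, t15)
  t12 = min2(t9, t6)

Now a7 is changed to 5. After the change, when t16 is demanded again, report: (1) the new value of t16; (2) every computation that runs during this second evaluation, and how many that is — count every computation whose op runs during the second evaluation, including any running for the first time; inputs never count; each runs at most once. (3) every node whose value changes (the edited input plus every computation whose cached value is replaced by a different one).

New value of t16: -5.
Computations that run: t1, t2, t3, t6, t7, t8, t9, t10, t11, t13, t14, t15, t16 — 13 in total.
Values that change: a7, t1, t2, t3, t6, t7, t8, t9, t10, t11, t13, t14, t15, t16.

First evaluation (everything demanded from the output):
  t1 = max2(-6, 0) = 0
  t2 = sub(-6, 0) = -6
  t3 = max2(0, -6) = 0
  t6 = neg(0) = 0
  t7 = max2(0, -6) = 0
  t8 = max2(0, -6) = 0
  t9 = add(0, 0) = 0
  t10 = min2(-6, 0) = -6
  t11 = absv(0) = 0
  t13 = min2(0, -6) = -6
  t14 = max2(0, 0) = 0
  t15 = neg(-6) = 6
  t16 = min2(0, 6) = 0

Propagation after the edit:
  t1: runs — a7 -6->5; result 5.
  t2: runs — a7 -6->5; result 5.
  t3: runs — t1 0->5; a7 -6->5; result 5.
  t6: runs — t3 0->5; result -5.
  t7: runs — t6 0->-5; a7 -6->5; result 5.
  t8: runs — t7 0->5; t2 -6->5; result 5.
  t9: runs — t6 0->-5; t6 0->-5; result -10.
  t10: runs — a7 -6->5; t8 0->5; result 5.
  t11: runs — t9 0->-10; result 10.
  t13: runs — t11 0->10; t10 -6->5; result 5.
  t14: runs — t11 0->10; result 10.
  t15: runs — t13 -6->5; result -5.
  t16: runs — t14 0->10; t15 6->-5; result -5.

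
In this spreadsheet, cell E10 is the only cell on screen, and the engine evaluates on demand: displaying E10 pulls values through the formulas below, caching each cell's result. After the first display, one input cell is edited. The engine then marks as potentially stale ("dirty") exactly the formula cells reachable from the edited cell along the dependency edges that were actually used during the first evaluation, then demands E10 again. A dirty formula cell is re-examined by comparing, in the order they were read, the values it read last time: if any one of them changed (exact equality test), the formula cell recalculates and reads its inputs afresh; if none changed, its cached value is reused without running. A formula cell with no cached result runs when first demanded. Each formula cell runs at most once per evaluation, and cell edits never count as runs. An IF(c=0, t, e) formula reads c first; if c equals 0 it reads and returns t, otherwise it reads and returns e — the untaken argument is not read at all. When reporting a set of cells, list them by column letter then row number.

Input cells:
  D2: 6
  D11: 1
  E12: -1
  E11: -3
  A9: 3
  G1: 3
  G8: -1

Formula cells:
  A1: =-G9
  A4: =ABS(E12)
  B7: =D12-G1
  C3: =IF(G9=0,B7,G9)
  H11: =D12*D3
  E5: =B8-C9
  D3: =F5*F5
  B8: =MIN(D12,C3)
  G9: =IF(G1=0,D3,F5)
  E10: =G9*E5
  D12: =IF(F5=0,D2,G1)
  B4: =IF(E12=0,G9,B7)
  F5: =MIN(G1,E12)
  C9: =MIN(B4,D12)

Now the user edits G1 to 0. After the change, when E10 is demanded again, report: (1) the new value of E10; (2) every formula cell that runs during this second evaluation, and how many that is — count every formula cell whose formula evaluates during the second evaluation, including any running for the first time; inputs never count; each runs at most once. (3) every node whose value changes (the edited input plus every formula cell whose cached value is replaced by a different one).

E10 now evaluates to 0.
Run set: B7, B8, C3, C9, D3, D12, E5, E10, F5, G9 (10 run).
Changed values: B8, C3, D12, E5, E10, G1, G9.
The important point: the flipped condition pulls in fresh nodes; D3 runs for the first time.

Initial pass — values computed on the first demand:
  F5 = MIN(3, -1) = -1
  D12 = IF(F5=0: F5=-1 -> else branch G1) = 3
  B7 = 3 - 3 = 0
  G9 = IF(G1=0: G1=3 -> else branch F5) = -1
  B4 = IF(E12=0: E12=-1 -> else branch B7) = 0
  C3 = IF(G9=0: G9=-1 -> else branch G9) = -1
  B8 = MIN(3, -1) = -1
  C9 = MIN(0, 3) = 0
  E5 = -1 - 0 = -1
  E10 = -1 * -1 = 1

Second demand — change propagation:
  F5: re-runs because G1 3->0; new result -1 (unchanged).
  D3: newly demanded (no cache) — executes and yields 1.
  D12: re-runs because G1 3->0; new result 0.
  B7: re-runs because D12 3->0; G1 3->0; new result 0 (unchanged).
  G9: re-runs because G1 3->0; new result 1.
  B4: re-examined; everything it read last time is the same (E12 unchanged, B7 unchanged) — cache 0 kept, no run.
  C3: re-runs because G9 -1->1; G9 -1->1; new result 1.
  B8: re-runs because D12 3->0; C3 -1->1; new result 0.
  C9: re-runs because D12 3->0; new result 0 (unchanged).
  E5: re-runs because B8 -1->0; new result 0.
  E10: re-runs because G9 -1->1; E5 -1->0; new result 0.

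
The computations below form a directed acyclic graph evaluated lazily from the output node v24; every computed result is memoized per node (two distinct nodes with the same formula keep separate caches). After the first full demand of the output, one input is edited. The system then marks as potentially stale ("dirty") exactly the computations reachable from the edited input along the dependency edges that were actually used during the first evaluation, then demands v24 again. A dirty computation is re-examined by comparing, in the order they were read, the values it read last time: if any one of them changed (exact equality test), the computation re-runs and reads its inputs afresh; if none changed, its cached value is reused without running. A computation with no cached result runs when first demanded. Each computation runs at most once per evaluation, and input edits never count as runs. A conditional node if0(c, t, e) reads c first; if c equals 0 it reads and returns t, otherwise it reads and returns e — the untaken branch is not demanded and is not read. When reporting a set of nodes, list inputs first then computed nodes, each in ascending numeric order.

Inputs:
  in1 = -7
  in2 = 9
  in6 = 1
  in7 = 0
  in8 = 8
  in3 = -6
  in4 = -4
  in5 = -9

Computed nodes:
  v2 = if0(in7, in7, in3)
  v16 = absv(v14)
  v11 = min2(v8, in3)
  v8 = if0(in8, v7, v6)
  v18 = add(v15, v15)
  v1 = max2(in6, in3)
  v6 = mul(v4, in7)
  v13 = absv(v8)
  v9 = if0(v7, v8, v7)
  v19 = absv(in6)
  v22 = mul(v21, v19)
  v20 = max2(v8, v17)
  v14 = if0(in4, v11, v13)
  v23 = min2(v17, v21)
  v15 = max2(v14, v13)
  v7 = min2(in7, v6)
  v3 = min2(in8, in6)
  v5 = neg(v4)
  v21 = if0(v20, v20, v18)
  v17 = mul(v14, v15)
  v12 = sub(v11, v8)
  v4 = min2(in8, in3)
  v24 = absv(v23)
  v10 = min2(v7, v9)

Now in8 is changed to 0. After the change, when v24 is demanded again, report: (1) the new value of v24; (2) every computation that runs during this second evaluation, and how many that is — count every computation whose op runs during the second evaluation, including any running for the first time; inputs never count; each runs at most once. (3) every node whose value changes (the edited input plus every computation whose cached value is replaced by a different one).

Demanding v24 again yields 0.
3 computations run: v4, v7, v8.
The nodes whose values change: in8.
Note the branch switch — v7 had no cache and runs now for the first time.

First demand of the output computes:
  v4 = min2(8, -6) = -6
  v6 = mul(-6, 0) = 0
  v8 = if0(in8=8 -> else branch v6) = 0
  v13 = absv(0) = 0
  v14 = if0(in4=-4 -> else branch v13) = 0
  v15 = max2(0, 0) = 0
  v17 = mul(0, 0) = 0
  v20 = max2(0, 0) = 0
  v21 = if0(v20=0 -> then branch v20) = 0
  v23 = min2(0, 0) = 0
  v24 = absv(0) = 0

After the edit, cleaning proceeds:
  v4: a read changed (in8 8->0) — executes, giving -6 — identical to its old value.
  v6: dirty, but its reads are unchanged (v4 unchanged, in7 unchanged); cached 0 stands.
  v7: had never run; runs now, result 0.
  v8: a read changed (in8 8->0) — executes, giving 0 — identical to its old value.
  v13: dirty, but its reads are unchanged (v8 unchanged); cached 0 stands.
  v14: dirty, but its reads are unchanged (in4 unchanged, v13 unchanged); cached 0 stands.
  v15: dirty, but its reads are unchanged (v14 unchanged, v13 unchanged); cached 0 stands.
  v17: dirty, but its reads are unchanged (v14 unchanged, v15 unchanged); cached 0 stands.
  v20: dirty, but its reads are unchanged (v8 unchanged, v17 unchanged); cached 0 stands.
  v21: dirty, but its reads are unchanged (v20 unchanged, v20 unchanged); cached 0 stands.
  v23: dirty, but its reads are unchanged (v17 unchanged, v21 unchanged); cached 0 stands.
  v24: dirty, but its reads are unchanged (v23 unchanged); cached 0 stands.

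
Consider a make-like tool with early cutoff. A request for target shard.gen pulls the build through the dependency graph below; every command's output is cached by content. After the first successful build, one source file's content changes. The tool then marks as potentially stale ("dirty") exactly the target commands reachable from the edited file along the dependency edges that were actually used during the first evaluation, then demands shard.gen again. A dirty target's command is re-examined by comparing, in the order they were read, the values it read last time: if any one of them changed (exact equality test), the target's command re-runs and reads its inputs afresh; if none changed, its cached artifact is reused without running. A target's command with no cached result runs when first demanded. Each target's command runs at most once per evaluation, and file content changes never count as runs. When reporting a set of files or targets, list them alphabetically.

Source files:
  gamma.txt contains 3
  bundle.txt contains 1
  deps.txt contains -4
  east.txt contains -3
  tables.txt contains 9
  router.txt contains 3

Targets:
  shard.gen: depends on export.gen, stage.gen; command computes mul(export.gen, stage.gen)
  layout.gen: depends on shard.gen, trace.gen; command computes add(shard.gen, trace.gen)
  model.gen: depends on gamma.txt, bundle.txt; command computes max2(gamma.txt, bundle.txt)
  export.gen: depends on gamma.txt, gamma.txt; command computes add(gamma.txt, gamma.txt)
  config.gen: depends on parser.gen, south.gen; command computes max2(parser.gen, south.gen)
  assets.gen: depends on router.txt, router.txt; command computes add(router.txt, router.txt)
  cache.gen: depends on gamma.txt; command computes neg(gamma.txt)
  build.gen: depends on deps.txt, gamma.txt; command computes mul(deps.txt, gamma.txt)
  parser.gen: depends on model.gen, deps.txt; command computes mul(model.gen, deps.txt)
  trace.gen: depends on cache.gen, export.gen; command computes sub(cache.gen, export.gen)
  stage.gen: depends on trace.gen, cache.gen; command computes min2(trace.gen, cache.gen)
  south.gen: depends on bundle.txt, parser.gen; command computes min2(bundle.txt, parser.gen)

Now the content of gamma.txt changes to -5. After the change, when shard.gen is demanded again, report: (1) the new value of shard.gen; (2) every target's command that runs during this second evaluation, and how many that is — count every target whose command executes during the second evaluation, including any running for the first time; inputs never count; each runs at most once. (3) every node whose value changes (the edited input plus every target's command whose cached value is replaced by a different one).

First demand of the output computes:
  cache.gen = neg(3) = -3
  export.gen = add(3, 3) = 6
  trace.gen = sub(-3, 6) = -9
  stage.gen = min2(-9, -3) = -9
  shard.gen = mul(6, -9) = -54

After the edit, cleaning proceeds:
  cache.gen: a read changed (gamma.txt 3->-5) — executes, giving 5.
  export.gen: a read changed (gamma.txt 3->-5; gamma.txt 3->-5) — executes, giving -10.
  trace.gen: a read changed (cache.gen -3->5; export.gen 6->-10) — executes, giving 15.
  stage.gen: a read changed (trace.gen -9->15; cache.gen -3->5) — executes, giving 5.
  shard.gen: a read changed (export.gen 6->-10; stage.gen -9->5) — executes, giving -50.

Demanding shard.gen again yields -50.
5 target commands run: cache.gen, export.gen, shard.gen, stage.gen, trace.gen.
The nodes whose values change: cache.gen, export.gen, gamma.txt, shard.gen, stage.gen, trace.gen.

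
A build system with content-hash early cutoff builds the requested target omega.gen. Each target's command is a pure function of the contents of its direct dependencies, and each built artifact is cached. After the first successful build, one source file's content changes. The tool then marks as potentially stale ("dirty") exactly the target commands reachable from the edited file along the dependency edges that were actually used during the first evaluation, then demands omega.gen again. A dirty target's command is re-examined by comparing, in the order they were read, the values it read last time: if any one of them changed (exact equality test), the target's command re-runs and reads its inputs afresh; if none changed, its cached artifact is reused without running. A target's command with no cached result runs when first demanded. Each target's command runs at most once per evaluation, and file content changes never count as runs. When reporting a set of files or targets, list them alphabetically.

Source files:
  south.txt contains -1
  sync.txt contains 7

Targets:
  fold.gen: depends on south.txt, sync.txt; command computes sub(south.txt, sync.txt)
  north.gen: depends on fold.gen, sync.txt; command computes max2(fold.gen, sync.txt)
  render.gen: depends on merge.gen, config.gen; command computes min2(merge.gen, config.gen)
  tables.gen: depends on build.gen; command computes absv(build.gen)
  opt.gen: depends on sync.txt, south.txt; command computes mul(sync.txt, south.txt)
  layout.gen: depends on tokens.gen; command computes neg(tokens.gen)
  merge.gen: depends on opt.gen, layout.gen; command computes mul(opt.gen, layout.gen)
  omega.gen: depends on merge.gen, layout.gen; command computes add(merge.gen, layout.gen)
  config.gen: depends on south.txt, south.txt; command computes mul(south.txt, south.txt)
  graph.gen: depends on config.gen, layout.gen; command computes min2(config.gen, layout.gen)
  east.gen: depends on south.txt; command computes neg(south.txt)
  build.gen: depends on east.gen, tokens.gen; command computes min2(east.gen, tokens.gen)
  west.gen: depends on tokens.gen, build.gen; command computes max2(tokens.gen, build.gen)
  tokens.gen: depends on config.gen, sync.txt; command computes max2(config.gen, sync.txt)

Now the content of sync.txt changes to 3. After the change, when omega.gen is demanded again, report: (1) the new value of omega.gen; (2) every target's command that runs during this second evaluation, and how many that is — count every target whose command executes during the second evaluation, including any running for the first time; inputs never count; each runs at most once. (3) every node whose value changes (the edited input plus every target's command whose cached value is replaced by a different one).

New value of omega.gen: 6.
Target commands that run: layout.gen, merge.gen, omega.gen, opt.gen, tokens.gen — 5 in total.
Values that change: layout.gen, merge.gen, omega.gen, opt.gen, sync.txt, tokens.gen.

First evaluation (everything demanded from the output):
  config.gen = mul(-1, -1) = 1
  opt.gen = mul(7, -1) = -7
  tokens.gen = max2(1, 7) = 7
  layout.gen = neg(7) = -7
  merge.gen = mul(-7, -7) = 49
  omega.gen = add(49, -7) = 42

Propagation after the edit:
  opt.gen: runs — sync.txt 7->3; result -3.
  tokens.gen: runs — sync.txt 7->3; result 3.
  layout.gen: runs — tokens.gen 7->3; result -3.
  merge.gen: runs — opt.gen -7->-3; layout.gen -7->-3; result 9.
  omega.gen: runs — merge.gen 49->9; layout.gen -7->-3; result 6.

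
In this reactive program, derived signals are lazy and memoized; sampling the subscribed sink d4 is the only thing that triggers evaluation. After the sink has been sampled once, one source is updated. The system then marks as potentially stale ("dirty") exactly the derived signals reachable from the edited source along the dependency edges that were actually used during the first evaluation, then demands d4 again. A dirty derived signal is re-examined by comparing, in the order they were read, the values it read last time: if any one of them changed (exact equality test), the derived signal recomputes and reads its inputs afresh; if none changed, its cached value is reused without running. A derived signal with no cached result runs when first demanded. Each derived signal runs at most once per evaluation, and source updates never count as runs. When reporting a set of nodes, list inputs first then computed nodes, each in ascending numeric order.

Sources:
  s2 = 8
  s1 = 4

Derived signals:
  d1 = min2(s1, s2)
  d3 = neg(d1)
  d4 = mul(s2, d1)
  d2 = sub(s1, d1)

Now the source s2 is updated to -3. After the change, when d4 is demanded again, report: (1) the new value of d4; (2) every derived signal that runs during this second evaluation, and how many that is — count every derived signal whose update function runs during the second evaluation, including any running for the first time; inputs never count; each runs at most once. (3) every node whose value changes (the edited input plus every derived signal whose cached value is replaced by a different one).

First demand of the output computes:
  d1 = min2(4, 8) = 4
  d4 = mul(8, 4) = 32

After the edit, cleaning proceeds:
  d1: a read changed (s2 8->-3) — executes, giving -3.
  d4: a read changed (s2 8->-3; d1 4->-3) — executes, giving 9.

Demanding d4 again yields 9.
2 derived signals run: d1, d4.
The nodes whose values change: s2, d1, d4.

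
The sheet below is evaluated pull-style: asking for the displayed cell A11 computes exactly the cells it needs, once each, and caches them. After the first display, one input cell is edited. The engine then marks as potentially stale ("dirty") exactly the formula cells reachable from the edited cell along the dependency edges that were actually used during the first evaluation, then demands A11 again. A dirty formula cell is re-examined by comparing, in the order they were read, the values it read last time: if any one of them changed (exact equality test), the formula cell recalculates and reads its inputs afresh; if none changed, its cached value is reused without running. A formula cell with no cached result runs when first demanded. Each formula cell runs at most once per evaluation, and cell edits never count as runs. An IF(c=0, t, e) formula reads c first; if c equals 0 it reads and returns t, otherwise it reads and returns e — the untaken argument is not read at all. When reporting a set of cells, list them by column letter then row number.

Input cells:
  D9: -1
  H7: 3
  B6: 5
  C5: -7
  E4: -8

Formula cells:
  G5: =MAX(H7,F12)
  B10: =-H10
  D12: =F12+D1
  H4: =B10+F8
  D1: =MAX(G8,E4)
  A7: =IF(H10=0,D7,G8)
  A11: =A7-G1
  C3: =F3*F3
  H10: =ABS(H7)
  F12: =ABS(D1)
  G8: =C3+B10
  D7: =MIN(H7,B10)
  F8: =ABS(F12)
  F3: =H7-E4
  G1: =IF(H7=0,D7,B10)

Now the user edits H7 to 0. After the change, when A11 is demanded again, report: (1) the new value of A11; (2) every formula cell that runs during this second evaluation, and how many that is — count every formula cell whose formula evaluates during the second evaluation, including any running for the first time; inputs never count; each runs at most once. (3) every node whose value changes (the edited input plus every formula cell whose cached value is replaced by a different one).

First demand of the output computes:
  F3 = 3 - -8 = 11
  C3 = 11 * 11 = 121
  H10 = ABS(3) = 3
  B10 = -(3) = -3
  G1 = IF(H7=0: H7=3 -> else branch B10) = -3
  G8 = 121 + -3 = 118
  A7 = IF(H10=0: H10=3 -> else branch G8) = 118
  A11 = 118 - -3 = 121

After the edit, cleaning proceeds:
  F3: stays stale; no demand reaches it after the flip.
  C3: stays stale; no demand reaches it after the flip.
  H10: a read changed (H7 3->0) — executes, giving 0.
  B10: a read changed (H10 3->0) — executes, giving 0.
  D7: had never run; runs now, result 0.
  G1: a read changed (H7 3->0; B10 -3->0) — executes, giving 0.
  G8: stays stale; no demand reaches it after the flip.
  A7: a read changed (H10 3->0) — executes, giving 0.
  A11: a read changed (A7 118->0; G1 -3->0) — executes, giving 0.

Note the branch switch — demand abandons C3, F3, G8, which are never re-examined.

Demanding A11 again yields 0.
6 formula cells run: A7, A11, B10, D7, G1, H10.
The nodes whose values change: A7, A11, B10, G1, H7, H10.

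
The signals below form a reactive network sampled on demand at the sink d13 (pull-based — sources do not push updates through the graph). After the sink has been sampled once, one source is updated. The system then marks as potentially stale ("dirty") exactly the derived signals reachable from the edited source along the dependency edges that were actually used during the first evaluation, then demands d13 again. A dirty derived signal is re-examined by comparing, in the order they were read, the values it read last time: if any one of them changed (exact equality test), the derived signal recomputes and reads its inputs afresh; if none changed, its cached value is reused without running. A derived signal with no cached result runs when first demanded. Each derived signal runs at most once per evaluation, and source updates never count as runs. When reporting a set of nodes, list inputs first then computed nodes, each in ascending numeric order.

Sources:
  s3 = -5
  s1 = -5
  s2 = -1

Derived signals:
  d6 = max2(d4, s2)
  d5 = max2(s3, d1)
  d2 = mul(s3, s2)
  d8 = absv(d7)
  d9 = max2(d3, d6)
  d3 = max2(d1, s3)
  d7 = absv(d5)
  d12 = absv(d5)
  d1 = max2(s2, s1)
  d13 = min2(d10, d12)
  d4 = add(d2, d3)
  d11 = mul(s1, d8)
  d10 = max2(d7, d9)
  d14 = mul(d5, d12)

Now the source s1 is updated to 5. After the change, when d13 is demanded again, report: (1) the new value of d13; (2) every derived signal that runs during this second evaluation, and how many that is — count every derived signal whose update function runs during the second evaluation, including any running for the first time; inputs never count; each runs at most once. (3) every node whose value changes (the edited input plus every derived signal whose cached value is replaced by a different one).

Initial pass — values computed on the first demand:
  d1 = max2(-1, -5) = -1
  d2 = mul(-5, -1) = 5
  d3 = max2(-1, -5) = -1
  d4 = add(5, -1) = 4
  d5 = max2(-5, -1) = -1
  d6 = max2(4, -1) = 4
  d7 = absv(-1) = 1
  d9 = max2(-1, 4) = 4
  d10 = max2(1, 4) = 4
  d12 = absv(-1) = 1
  d13 = min2(4, 1) = 1

Second demand — change propagation:
  d1: re-runs because s1 -5->5; new result 5.
  d3: re-runs because d1 -1->5; new result 5.
  d4: re-runs because d3 -1->5; new result 10.
  d5: re-runs because d1 -1->5; new result 5.
  d6: re-runs because d4 4->10; new result 10.
  d7: re-runs because d5 -1->5; new result 5.
  d9: re-runs because d3 -1->5; d6 4->10; new result 10.
  d10: re-runs because d7 1->5; d9 4->10; new result 10.
  d12: re-runs because d5 -1->5; new result 5.
  d13: re-runs because d10 4->10; d12 1->5; new result 5.

d13 now evaluates to 5.
Run set: d1, d3, d4, d5, d6, d7, d9, d10, d12, d13 (10 run).
Changed values: s1, d1, d3, d4, d5, d6, d7, d9, d10, d12, d13.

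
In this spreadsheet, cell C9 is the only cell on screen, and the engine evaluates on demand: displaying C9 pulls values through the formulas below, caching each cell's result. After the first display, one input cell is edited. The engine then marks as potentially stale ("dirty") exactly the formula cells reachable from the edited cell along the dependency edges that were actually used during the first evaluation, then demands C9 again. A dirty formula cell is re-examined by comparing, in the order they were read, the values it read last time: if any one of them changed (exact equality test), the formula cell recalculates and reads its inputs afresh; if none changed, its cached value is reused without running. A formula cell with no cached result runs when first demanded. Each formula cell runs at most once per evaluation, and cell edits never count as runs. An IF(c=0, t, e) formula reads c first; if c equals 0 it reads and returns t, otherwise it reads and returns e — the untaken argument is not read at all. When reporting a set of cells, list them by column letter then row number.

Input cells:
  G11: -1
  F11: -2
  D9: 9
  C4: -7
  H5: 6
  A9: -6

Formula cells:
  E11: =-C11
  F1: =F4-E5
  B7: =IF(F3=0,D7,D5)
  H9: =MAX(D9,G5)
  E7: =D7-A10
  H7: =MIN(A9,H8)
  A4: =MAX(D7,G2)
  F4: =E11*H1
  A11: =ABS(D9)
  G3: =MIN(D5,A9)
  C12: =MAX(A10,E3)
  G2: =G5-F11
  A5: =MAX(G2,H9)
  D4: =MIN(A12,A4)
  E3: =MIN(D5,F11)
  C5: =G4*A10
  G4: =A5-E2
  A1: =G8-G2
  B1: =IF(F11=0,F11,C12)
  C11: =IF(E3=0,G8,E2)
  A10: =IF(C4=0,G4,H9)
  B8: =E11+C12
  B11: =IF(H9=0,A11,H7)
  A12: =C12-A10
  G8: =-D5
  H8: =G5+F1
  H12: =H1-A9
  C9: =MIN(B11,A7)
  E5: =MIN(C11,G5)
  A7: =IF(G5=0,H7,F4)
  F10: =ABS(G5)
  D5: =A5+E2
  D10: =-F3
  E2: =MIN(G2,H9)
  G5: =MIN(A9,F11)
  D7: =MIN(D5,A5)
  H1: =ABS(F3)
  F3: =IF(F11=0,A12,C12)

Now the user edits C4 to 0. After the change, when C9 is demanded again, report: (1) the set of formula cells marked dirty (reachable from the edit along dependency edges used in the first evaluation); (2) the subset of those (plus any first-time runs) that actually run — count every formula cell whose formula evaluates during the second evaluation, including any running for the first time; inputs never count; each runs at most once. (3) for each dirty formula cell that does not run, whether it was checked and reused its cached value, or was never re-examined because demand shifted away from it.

Dirty set: A7, A10, B11, C9, C12, F1, F3, F4, H1, H7, H8.
Run set: A7, A10, C9, C12, F1, F3, F4, G4, H1, H7, H8 (11 run).
Re-examined without running (cache reused): B11.
The important point: the flipped condition pulls in fresh nodes; G4 runs for the first time.

Initial pass — values computed on the first demand:
  G5 = MIN(-6, -2) = -6
  G2 = -6 - -2 = -4
  H9 = MAX(9, -6) = 9
  A5 = MAX(-4, 9) = 9
  A10 = IF(C4=0: C4=-7 -> else branch H9) = 9
  E2 = MIN(-4, 9) = -4
  D5 = 9 + -4 = 5
  E3 = MIN(5, -2) = -2
  C11 = IF(E3=0: E3=-2 -> else branch E2) = -4
  C12 = MAX(9, -2) = 9
  E5 = MIN(-4, -6) = -6
  E11 = -(-4) = 4
  F3 = IF(F11=0: F11=-2 -> else branch C12) = 9
  H1 = ABS(9) = 9
  F4 = 4 * 9 = 36
  F1 = 36 - -6 = 42
  H8 = -6 + 42 = 36
  H7 = MIN(-6, 36) = -6
  A7 = IF(G5=0: G5=-6 -> else branch F4) = 36
  B11 = IF(H9=0: H9=9 -> else branch H7) = -6
  C9 = MIN(-6, 36) = -6

Second demand — change propagation:
  G4: newly demanded (no cache) — executes and yields 13.
  A10: re-runs because C4 -7->0; new result 13.
  C12: re-runs because A10 9->13; new result 13.
  F3: re-runs because C12 9->13; new result 13.
  H1: re-runs because F3 9->13; new result 13.
  F4: re-runs because H1 9->13; new result 52.
  F1: re-runs because F4 36->52; new result 58.
  H8: re-runs because F1 42->58; new result 52.
  H7: re-runs because H8 36->52; new result -6 (unchanged).
  A7: re-runs because F4 36->52; new result 52.
  B11: re-examined; everything it read last time is the same (H9 unchanged, H7 unchanged) — cache -6 kept, no run.
  C9: re-runs because A7 36->52; new result -6 (unchanged).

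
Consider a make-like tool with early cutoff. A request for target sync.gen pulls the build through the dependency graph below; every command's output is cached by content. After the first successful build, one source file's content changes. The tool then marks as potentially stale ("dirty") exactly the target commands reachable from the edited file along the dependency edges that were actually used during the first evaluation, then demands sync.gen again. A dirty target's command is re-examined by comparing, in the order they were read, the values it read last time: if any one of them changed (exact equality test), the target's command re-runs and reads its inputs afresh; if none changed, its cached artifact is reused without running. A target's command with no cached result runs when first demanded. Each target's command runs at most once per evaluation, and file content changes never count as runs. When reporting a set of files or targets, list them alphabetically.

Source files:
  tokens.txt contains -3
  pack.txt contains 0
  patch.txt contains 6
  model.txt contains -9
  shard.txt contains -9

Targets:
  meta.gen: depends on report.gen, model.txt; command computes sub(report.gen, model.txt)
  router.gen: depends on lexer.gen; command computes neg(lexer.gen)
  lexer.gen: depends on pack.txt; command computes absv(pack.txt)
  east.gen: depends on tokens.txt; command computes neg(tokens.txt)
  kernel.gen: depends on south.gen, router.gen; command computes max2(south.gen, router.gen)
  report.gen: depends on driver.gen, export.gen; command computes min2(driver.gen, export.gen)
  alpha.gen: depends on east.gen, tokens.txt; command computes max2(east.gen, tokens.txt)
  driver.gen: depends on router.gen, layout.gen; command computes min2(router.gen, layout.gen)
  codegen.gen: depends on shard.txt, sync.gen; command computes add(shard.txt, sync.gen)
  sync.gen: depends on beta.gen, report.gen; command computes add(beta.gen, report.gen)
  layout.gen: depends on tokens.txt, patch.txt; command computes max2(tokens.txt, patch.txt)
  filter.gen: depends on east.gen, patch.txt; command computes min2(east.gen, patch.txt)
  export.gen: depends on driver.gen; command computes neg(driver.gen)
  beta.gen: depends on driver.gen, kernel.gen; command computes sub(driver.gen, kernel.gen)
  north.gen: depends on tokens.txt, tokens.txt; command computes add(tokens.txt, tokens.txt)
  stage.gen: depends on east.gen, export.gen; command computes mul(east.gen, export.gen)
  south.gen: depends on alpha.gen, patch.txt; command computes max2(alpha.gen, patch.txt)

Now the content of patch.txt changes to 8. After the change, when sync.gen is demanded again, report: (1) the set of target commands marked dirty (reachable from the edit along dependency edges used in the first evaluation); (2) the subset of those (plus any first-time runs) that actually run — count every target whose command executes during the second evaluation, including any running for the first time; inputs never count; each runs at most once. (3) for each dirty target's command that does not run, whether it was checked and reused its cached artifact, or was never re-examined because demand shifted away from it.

First demand of the output computes:
  east.gen = neg(-3) = 3
  alpha.gen = max2(3, -3) = 3
  layout.gen = max2(-3, 6) = 6
  lexer.gen = absv(0) = 0
  router.gen = neg(0) = 0
  driver.gen = min2(0, 6) = 0
  export.gen = neg(0) = 0
  report.gen = min2(0, 0) = 0
  south.gen = max2(3, 6) = 6
  kernel.gen = max2(6, 0) = 6
  beta.gen = sub(0, 6) = -6
  sync.gen = add(-6, 0) = -6

After the edit, cleaning proceeds:
  layout.gen: a read changed (patch.txt 6->8) — executes, giving 8.
  driver.gen: a read changed (layout.gen 6->8) — executes, giving 0 — identical to its old value.
  export.gen: dirty, but its reads are unchanged (driver.gen unchanged); cached 0 stands.
  report.gen: dirty, but its reads are unchanged (driver.gen unchanged, export.gen unchanged); cached 0 stands.
  south.gen: a read changed (patch.txt 6->8) — executes, giving 8.
  kernel.gen: a read changed (south.gen 6->8) — executes, giving 8.
  beta.gen: a read changed (kernel.gen 6->8) — executes, giving -8.
  sync.gen: a read changed (beta.gen -6->-8) — executes, giving -8.

Note where the cutoff bites: export.gen is checked, finds nothing changed, and keeps its cache.

The edit dirties: beta.gen, driver.gen, export.gen, kernel.gen, layout.gen, report.gen, south.gen, sync.gen.
6 target commands run: beta.gen, driver.gen, kernel.gen, layout.gen, south.gen, sync.gen.
Cache hits after checking: export.gen, report.gen.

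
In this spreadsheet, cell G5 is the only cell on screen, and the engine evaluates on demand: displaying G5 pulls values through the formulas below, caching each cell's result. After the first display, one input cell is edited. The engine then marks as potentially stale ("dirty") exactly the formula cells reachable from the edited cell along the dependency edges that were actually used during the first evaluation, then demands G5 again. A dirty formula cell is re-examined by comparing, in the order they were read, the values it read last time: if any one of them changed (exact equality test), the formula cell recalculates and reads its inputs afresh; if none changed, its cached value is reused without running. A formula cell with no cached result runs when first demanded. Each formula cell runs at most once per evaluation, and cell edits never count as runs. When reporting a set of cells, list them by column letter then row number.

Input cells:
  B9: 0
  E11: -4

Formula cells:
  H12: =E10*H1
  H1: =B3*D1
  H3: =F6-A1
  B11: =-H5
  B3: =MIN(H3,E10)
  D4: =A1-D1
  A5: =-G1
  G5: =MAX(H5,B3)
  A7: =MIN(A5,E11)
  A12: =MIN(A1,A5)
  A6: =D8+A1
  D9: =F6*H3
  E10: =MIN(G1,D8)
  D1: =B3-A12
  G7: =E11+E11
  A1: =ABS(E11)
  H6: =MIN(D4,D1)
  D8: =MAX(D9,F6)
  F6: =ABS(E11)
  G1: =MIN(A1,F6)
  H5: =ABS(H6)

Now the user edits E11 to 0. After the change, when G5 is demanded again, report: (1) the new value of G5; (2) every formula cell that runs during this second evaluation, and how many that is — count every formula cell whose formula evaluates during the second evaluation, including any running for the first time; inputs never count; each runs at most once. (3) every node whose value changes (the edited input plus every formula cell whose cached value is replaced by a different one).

Initial pass — values computed on the first demand:
  A1 = ABS(-4) = 4
  F6 = ABS(-4) = 4
  G1 = MIN(4, 4) = 4
  A5 = -(4) = -4
  A12 = MIN(4, -4) = -4
  H3 = 4 - 4 = 0
  D9 = 4 * 0 = 0
  D8 = MAX(0, 4) = 4
  E10 = MIN(4, 4) = 4
  B3 = MIN(0, 4) = 0
  D1 = 0 - -4 = 4
  D4 = 4 - 4 = 0
  H6 = MIN(0, 4) = 0
  H5 = ABS(0) = 0
  G5 = MAX(0, 0) = 0

Second demand — change propagation:
  A1: re-runs because E11 -4->0; new result 0.
  F6: re-runs because E11 -4->0; new result 0.
  G1: re-runs because A1 4->0; F6 4->0; new result 0.
  A5: re-runs because G1 4->0; new result 0.
  A12: re-runs because A1 4->0; A5 -4->0; new result 0.
  H3: re-runs because F6 4->0; A1 4->0; new result 0 (unchanged).
  D9: re-runs because F6 4->0; new result 0 (unchanged).
  D8: re-runs because F6 4->0; new result 0.
  E10: re-runs because G1 4->0; D8 4->0; new result 0.
  B3: re-runs because E10 4->0; new result 0 (unchanged).
  D1: re-runs because A12 -4->0; new result 0.
  D4: re-runs because A1 4->0; D1 4->0; new result 0 (unchanged).
  H6: re-runs because D1 4->0; new result 0 (unchanged).
  H5: re-examined; everything it read last time is the same (H6 unchanged) — cache 0 kept, no run.
  G5: re-examined; everything it read last time is the same (H5 unchanged, B3 unchanged) — cache 0 kept, no run.

The important point: at H5 every value read last time is unchanged, so the dirty flag clears without a run.

G5 now evaluates to 0.
Run set: A1, A5, A12, B3, D1, D4, D8, D9, E10, F6, G1, H3, H6 (13 run).
Changed values: A1, A5, A12, D1, D8, E10, E11, F6, G1.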